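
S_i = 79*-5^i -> [79, -395, 1975, -9875, 49375]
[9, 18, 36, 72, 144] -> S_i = 9*2^i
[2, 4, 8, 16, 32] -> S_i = 2*2^i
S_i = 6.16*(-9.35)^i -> [6.16, -57.6, 538.52, -5035.19, 47078.99]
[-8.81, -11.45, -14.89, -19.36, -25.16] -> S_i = -8.81*1.30^i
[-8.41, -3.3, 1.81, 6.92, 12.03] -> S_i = -8.41 + 5.11*i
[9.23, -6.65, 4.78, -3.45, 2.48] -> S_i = 9.23*(-0.72)^i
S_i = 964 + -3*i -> [964, 961, 958, 955, 952]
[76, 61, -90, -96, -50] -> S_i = Random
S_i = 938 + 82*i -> [938, 1020, 1102, 1184, 1266]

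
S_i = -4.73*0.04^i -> [-4.73, -0.19, -0.01, -0.0, -0.0]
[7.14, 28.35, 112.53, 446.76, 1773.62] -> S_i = 7.14*3.97^i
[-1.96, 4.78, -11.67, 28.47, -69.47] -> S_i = -1.96*(-2.44)^i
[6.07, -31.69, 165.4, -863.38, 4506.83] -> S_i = 6.07*(-5.22)^i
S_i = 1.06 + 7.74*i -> [1.06, 8.8, 16.54, 24.28, 32.02]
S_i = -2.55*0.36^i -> [-2.55, -0.92, -0.33, -0.12, -0.04]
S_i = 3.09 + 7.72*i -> [3.09, 10.81, 18.53, 26.25, 33.97]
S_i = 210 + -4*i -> [210, 206, 202, 198, 194]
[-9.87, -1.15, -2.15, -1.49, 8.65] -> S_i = Random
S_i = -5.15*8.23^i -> [-5.15, -42.38, -348.82, -2870.83, -23626.89]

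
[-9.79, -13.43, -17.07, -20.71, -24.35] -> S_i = -9.79 + -3.64*i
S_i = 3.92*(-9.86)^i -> [3.92, -38.65, 381.1, -3757.65, 37050.47]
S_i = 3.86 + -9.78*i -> [3.86, -5.92, -15.7, -25.48, -35.26]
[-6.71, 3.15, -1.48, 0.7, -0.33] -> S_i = -6.71*(-0.47)^i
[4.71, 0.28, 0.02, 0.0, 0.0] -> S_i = 4.71*0.06^i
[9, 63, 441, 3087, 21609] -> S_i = 9*7^i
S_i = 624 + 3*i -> [624, 627, 630, 633, 636]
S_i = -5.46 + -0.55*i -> [-5.46, -6.01, -6.56, -7.11, -7.66]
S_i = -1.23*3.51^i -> [-1.23, -4.32, -15.15, -53.19, -186.7]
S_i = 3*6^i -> [3, 18, 108, 648, 3888]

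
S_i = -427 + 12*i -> [-427, -415, -403, -391, -379]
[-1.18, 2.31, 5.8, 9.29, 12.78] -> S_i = -1.18 + 3.49*i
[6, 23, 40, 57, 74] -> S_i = 6 + 17*i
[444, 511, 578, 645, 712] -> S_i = 444 + 67*i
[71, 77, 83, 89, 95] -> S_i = 71 + 6*i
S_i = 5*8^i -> [5, 40, 320, 2560, 20480]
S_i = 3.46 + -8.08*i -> [3.46, -4.62, -12.7, -20.78, -28.86]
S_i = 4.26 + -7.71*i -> [4.26, -3.45, -11.16, -18.87, -26.58]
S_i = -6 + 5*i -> [-6, -1, 4, 9, 14]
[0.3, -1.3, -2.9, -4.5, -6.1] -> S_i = 0.30 + -1.60*i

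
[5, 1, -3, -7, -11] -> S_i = 5 + -4*i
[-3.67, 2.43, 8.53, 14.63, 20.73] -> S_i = -3.67 + 6.10*i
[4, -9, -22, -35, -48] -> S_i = 4 + -13*i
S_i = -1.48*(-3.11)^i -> [-1.48, 4.6, -14.31, 44.52, -138.45]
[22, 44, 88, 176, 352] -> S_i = 22*2^i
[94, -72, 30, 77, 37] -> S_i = Random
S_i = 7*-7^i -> [7, -49, 343, -2401, 16807]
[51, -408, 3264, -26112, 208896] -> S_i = 51*-8^i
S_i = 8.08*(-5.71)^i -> [8.08, -46.14, 263.44, -1504.25, 8589.26]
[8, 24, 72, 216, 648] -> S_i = 8*3^i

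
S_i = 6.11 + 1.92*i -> [6.11, 8.03, 9.95, 11.87, 13.79]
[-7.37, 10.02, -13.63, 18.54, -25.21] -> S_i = -7.37*(-1.36)^i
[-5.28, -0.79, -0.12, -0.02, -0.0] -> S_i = -5.28*0.15^i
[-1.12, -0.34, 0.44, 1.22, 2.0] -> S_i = -1.12 + 0.78*i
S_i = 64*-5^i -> [64, -320, 1600, -8000, 40000]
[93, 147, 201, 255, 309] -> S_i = 93 + 54*i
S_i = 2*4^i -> [2, 8, 32, 128, 512]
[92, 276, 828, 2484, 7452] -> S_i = 92*3^i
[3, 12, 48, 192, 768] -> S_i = 3*4^i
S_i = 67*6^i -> [67, 402, 2412, 14472, 86832]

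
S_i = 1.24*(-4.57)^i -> [1.24, -5.67, 25.9, -118.35, 540.86]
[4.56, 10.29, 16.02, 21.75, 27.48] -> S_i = 4.56 + 5.73*i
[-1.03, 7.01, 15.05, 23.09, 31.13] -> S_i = -1.03 + 8.04*i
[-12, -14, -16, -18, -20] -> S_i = -12 + -2*i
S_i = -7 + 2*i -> [-7, -5, -3, -1, 1]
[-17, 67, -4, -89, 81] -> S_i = Random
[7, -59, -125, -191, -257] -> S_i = 7 + -66*i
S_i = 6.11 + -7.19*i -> [6.11, -1.08, -8.27, -15.46, -22.65]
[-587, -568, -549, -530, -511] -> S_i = -587 + 19*i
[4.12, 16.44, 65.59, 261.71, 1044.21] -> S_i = 4.12*3.99^i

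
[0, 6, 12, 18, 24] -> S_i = 0 + 6*i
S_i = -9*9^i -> [-9, -81, -729, -6561, -59049]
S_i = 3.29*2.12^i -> [3.29, 6.97, 14.79, 31.35, 66.46]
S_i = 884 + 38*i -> [884, 922, 960, 998, 1036]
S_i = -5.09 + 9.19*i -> [-5.09, 4.1, 13.29, 22.48, 31.67]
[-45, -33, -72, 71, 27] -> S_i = Random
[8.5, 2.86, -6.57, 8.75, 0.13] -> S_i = Random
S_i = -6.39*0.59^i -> [-6.39, -3.77, -2.22, -1.31, -0.77]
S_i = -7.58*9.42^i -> [-7.58, -71.4, -672.62, -6336.1, -59686.05]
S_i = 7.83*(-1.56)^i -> [7.83, -12.21, 19.06, -29.73, 46.37]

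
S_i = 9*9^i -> [9, 81, 729, 6561, 59049]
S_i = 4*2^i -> [4, 8, 16, 32, 64]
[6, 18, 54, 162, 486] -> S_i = 6*3^i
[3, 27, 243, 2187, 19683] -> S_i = 3*9^i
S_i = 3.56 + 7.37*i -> [3.56, 10.93, 18.3, 25.67, 33.04]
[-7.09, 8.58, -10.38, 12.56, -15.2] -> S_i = -7.09*(-1.21)^i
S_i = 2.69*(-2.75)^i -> [2.69, -7.4, 20.34, -55.94, 153.84]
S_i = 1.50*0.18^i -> [1.5, 0.27, 0.05, 0.01, 0.0]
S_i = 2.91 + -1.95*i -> [2.91, 0.96, -0.99, -2.94, -4.89]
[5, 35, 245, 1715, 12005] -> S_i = 5*7^i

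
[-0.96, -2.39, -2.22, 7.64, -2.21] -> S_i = Random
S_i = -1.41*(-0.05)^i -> [-1.41, 0.07, -0.0, 0.0, -0.0]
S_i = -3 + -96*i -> [-3, -99, -195, -291, -387]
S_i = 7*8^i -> [7, 56, 448, 3584, 28672]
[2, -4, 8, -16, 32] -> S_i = 2*-2^i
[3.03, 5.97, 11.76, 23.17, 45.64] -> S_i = 3.03*1.97^i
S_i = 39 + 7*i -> [39, 46, 53, 60, 67]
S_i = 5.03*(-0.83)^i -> [5.03, -4.17, 3.47, -2.88, 2.39]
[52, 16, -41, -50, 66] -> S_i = Random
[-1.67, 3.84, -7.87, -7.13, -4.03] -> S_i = Random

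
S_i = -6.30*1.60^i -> [-6.3, -10.08, -16.13, -25.8, -41.29]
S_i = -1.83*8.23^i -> [-1.83, -15.06, -123.95, -1020.12, -8395.57]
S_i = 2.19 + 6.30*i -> [2.19, 8.49, 14.79, 21.09, 27.39]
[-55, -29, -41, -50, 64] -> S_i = Random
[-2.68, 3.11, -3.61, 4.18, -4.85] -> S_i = -2.68*(-1.16)^i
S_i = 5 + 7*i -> [5, 12, 19, 26, 33]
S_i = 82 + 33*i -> [82, 115, 148, 181, 214]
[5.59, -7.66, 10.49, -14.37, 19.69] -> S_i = 5.59*(-1.37)^i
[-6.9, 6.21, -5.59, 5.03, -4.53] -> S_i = -6.90*(-0.90)^i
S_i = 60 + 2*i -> [60, 62, 64, 66, 68]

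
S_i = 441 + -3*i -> [441, 438, 435, 432, 429]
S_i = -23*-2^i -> [-23, 46, -92, 184, -368]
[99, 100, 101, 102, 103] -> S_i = 99 + 1*i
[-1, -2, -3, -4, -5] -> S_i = -1 + -1*i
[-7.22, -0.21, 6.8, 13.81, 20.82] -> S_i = -7.22 + 7.01*i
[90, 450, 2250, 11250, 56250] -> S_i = 90*5^i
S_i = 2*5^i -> [2, 10, 50, 250, 1250]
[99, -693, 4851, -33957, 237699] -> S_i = 99*-7^i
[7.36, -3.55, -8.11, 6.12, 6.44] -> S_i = Random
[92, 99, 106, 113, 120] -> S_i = 92 + 7*i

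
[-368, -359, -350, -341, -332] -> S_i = -368 + 9*i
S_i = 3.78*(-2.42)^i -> [3.78, -9.15, 22.14, -53.57, 129.64]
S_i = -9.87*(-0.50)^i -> [-9.87, 4.93, -2.47, 1.23, -0.62]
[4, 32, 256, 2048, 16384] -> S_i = 4*8^i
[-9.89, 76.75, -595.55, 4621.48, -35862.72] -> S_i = -9.89*(-7.76)^i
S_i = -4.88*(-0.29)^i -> [-4.88, 1.42, -0.41, 0.12, -0.03]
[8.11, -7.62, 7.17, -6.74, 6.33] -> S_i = 8.11*(-0.94)^i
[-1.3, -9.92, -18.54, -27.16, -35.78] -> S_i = -1.30 + -8.62*i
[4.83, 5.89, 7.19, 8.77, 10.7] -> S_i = 4.83*1.22^i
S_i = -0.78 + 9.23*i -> [-0.78, 8.45, 17.68, 26.91, 36.14]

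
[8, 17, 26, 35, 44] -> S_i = 8 + 9*i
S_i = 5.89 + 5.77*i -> [5.89, 11.66, 17.43, 23.2, 28.97]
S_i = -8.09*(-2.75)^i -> [-8.09, 22.25, -61.18, 168.25, -462.68]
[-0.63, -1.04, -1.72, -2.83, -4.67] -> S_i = -0.63*1.65^i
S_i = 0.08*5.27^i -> [0.08, 0.42, 2.22, 11.71, 61.71]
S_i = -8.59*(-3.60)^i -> [-8.59, 30.92, -111.33, 400.78, -1442.79]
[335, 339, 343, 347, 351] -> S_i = 335 + 4*i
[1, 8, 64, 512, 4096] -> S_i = 1*8^i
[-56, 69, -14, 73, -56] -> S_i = Random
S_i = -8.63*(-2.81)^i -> [-8.63, 24.25, -68.14, 191.48, -538.07]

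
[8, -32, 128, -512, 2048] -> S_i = 8*-4^i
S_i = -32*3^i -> [-32, -96, -288, -864, -2592]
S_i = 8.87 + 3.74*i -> [8.87, 12.61, 16.35, 20.09, 23.83]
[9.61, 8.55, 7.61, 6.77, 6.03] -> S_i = 9.61*0.89^i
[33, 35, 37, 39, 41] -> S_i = 33 + 2*i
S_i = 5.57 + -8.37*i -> [5.57, -2.8, -11.17, -19.54, -27.91]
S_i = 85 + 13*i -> [85, 98, 111, 124, 137]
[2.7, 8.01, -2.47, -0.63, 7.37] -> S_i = Random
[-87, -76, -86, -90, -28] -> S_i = Random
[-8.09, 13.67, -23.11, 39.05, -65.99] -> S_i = -8.09*(-1.69)^i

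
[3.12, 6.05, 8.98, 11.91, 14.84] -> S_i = 3.12 + 2.93*i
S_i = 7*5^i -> [7, 35, 175, 875, 4375]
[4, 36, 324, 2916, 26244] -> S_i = 4*9^i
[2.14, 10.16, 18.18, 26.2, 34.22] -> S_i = 2.14 + 8.02*i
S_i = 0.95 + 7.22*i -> [0.95, 8.17, 15.39, 22.61, 29.83]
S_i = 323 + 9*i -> [323, 332, 341, 350, 359]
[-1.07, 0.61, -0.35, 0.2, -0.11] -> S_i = -1.07*(-0.57)^i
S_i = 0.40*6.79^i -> [0.4, 2.72, 18.44, 125.22, 850.24]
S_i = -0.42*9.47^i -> [-0.42, -3.98, -37.67, -356.7, -3377.92]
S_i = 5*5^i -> [5, 25, 125, 625, 3125]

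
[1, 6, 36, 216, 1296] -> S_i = 1*6^i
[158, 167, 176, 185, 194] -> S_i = 158 + 9*i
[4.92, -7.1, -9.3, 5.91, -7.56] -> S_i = Random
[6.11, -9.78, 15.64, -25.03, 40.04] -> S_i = 6.11*(-1.60)^i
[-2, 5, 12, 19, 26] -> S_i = -2 + 7*i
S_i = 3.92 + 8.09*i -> [3.92, 12.01, 20.1, 28.19, 36.28]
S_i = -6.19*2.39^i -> [-6.19, -14.79, -35.36, -84.51, -201.97]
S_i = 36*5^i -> [36, 180, 900, 4500, 22500]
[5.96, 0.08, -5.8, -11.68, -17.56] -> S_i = 5.96 + -5.88*i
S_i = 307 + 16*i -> [307, 323, 339, 355, 371]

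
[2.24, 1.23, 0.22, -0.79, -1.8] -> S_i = 2.24 + -1.01*i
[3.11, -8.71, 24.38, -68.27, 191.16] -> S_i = 3.11*(-2.80)^i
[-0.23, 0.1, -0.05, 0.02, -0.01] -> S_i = -0.23*(-0.45)^i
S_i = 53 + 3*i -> [53, 56, 59, 62, 65]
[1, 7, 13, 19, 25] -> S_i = 1 + 6*i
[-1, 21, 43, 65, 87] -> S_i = -1 + 22*i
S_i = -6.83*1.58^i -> [-6.83, -10.79, -17.05, -26.94, -42.56]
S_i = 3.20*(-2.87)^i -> [3.2, -9.18, 26.36, -75.65, 217.11]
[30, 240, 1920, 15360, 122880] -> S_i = 30*8^i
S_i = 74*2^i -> [74, 148, 296, 592, 1184]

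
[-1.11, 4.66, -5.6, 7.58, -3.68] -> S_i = Random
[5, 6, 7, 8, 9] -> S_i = 5 + 1*i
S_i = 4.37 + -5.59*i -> [4.37, -1.22, -6.81, -12.4, -17.99]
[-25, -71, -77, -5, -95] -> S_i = Random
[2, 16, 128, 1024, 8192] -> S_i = 2*8^i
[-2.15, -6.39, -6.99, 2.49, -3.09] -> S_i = Random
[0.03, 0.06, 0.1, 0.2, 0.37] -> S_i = 0.03*1.87^i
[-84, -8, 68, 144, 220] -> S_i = -84 + 76*i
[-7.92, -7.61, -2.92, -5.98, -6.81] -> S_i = Random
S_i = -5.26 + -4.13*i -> [-5.26, -9.39, -13.52, -17.65, -21.78]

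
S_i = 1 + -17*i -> [1, -16, -33, -50, -67]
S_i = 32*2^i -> [32, 64, 128, 256, 512]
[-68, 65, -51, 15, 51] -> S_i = Random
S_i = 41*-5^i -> [41, -205, 1025, -5125, 25625]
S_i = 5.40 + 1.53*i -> [5.4, 6.93, 8.46, 9.99, 11.52]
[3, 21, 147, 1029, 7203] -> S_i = 3*7^i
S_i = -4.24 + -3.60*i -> [-4.24, -7.84, -11.44, -15.04, -18.64]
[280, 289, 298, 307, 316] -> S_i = 280 + 9*i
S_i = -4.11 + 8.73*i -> [-4.11, 4.62, 13.35, 22.08, 30.81]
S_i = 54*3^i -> [54, 162, 486, 1458, 4374]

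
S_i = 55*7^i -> [55, 385, 2695, 18865, 132055]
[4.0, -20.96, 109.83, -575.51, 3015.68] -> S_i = 4.00*(-5.24)^i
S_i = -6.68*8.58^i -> [-6.68, -57.31, -491.76, -4219.28, -36201.42]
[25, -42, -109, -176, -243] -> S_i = 25 + -67*i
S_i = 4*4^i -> [4, 16, 64, 256, 1024]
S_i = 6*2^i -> [6, 12, 24, 48, 96]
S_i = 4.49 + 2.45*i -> [4.49, 6.94, 9.39, 11.84, 14.29]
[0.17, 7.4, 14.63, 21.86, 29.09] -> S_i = 0.17 + 7.23*i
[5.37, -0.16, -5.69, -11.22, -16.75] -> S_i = 5.37 + -5.53*i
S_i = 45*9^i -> [45, 405, 3645, 32805, 295245]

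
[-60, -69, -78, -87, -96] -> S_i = -60 + -9*i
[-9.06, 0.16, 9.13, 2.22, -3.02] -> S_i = Random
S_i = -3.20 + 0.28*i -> [-3.2, -2.92, -2.64, -2.36, -2.08]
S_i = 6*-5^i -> [6, -30, 150, -750, 3750]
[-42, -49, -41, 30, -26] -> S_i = Random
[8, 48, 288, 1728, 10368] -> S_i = 8*6^i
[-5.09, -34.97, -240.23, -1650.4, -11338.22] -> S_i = -5.09*6.87^i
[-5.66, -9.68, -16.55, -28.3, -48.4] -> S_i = -5.66*1.71^i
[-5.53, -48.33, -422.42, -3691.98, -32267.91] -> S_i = -5.53*8.74^i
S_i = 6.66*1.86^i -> [6.66, 12.39, 23.04, 42.86, 79.71]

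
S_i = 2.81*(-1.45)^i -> [2.81, -4.07, 5.91, -8.57, 12.42]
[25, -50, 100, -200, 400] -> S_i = 25*-2^i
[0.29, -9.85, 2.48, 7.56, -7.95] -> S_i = Random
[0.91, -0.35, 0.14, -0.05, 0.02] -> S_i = 0.91*(-0.39)^i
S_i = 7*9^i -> [7, 63, 567, 5103, 45927]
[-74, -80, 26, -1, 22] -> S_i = Random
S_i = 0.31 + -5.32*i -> [0.31, -5.01, -10.33, -15.65, -20.97]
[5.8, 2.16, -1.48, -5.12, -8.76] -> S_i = 5.80 + -3.64*i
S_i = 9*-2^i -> [9, -18, 36, -72, 144]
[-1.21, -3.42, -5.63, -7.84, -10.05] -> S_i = -1.21 + -2.21*i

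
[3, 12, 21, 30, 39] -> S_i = 3 + 9*i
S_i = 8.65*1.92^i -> [8.65, 16.61, 31.89, 61.22, 117.55]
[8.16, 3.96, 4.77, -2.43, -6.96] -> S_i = Random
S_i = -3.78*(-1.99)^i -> [-3.78, 7.52, -14.97, 29.79, -59.28]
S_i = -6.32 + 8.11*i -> [-6.32, 1.79, 9.9, 18.01, 26.12]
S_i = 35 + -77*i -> [35, -42, -119, -196, -273]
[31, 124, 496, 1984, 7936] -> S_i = 31*4^i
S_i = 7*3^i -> [7, 21, 63, 189, 567]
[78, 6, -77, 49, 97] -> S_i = Random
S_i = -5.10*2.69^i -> [-5.1, -13.72, -36.9, -99.27, -267.04]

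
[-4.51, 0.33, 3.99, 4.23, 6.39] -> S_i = Random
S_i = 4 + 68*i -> [4, 72, 140, 208, 276]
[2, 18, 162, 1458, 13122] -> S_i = 2*9^i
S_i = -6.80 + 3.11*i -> [-6.8, -3.69, -0.58, 2.53, 5.64]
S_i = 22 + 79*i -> [22, 101, 180, 259, 338]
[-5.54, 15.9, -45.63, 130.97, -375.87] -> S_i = -5.54*(-2.87)^i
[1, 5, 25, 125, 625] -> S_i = 1*5^i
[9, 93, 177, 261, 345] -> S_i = 9 + 84*i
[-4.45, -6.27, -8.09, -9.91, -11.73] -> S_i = -4.45 + -1.82*i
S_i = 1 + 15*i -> [1, 16, 31, 46, 61]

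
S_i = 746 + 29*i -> [746, 775, 804, 833, 862]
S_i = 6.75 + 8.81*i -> [6.75, 15.56, 24.37, 33.18, 41.99]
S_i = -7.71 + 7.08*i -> [-7.71, -0.63, 6.45, 13.53, 20.61]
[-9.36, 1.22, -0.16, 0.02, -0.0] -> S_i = -9.36*(-0.13)^i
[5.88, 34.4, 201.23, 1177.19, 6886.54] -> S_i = 5.88*5.85^i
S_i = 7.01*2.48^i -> [7.01, 17.38, 43.11, 106.92, 265.17]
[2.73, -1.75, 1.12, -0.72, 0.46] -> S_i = 2.73*(-0.64)^i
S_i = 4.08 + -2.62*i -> [4.08, 1.46, -1.16, -3.78, -6.4]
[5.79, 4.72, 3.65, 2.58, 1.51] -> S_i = 5.79 + -1.07*i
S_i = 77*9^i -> [77, 693, 6237, 56133, 505197]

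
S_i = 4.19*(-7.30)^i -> [4.19, -30.59, 223.29, -1629.98, 11898.86]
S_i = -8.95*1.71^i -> [-8.95, -15.3, -26.17, -44.75, -76.53]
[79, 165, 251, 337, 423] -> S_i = 79 + 86*i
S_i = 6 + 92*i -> [6, 98, 190, 282, 374]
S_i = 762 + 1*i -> [762, 763, 764, 765, 766]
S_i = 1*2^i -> [1, 2, 4, 8, 16]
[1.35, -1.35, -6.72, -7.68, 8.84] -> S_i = Random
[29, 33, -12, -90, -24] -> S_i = Random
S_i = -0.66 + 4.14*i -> [-0.66, 3.48, 7.62, 11.76, 15.9]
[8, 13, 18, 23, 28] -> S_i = 8 + 5*i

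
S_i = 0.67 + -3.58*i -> [0.67, -2.91, -6.49, -10.07, -13.65]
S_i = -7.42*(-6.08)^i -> [-7.42, 45.11, -274.29, 1667.69, -10139.54]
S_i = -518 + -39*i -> [-518, -557, -596, -635, -674]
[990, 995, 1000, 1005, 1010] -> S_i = 990 + 5*i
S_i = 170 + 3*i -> [170, 173, 176, 179, 182]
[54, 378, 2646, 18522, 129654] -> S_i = 54*7^i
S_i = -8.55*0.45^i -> [-8.55, -3.85, -1.73, -0.78, -0.35]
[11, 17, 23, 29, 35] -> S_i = 11 + 6*i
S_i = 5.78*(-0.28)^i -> [5.78, -1.62, 0.45, -0.13, 0.04]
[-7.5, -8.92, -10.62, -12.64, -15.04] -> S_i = -7.50*1.19^i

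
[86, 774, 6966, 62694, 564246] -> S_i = 86*9^i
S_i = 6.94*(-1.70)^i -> [6.94, -11.8, 20.06, -34.1, 57.96]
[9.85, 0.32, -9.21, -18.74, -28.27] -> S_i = 9.85 + -9.53*i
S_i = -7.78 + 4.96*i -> [-7.78, -2.82, 2.14, 7.1, 12.06]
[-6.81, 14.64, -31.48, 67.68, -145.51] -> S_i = -6.81*(-2.15)^i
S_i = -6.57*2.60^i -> [-6.57, -17.08, -44.41, -115.47, -300.23]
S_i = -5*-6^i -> [-5, 30, -180, 1080, -6480]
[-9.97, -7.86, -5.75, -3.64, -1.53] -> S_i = -9.97 + 2.11*i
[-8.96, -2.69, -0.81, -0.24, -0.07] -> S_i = -8.96*0.30^i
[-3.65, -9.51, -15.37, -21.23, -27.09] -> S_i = -3.65 + -5.86*i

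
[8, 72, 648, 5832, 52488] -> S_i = 8*9^i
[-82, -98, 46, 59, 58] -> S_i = Random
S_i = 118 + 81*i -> [118, 199, 280, 361, 442]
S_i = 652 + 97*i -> [652, 749, 846, 943, 1040]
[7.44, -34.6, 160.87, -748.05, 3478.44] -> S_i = 7.44*(-4.65)^i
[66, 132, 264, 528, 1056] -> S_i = 66*2^i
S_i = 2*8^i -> [2, 16, 128, 1024, 8192]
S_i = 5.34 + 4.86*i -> [5.34, 10.2, 15.06, 19.92, 24.78]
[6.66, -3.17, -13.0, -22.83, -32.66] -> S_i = 6.66 + -9.83*i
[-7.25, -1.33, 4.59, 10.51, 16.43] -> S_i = -7.25 + 5.92*i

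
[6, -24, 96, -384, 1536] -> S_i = 6*-4^i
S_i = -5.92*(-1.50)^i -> [-5.92, 8.88, -13.32, 19.98, -29.97]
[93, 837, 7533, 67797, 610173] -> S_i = 93*9^i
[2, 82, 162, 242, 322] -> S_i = 2 + 80*i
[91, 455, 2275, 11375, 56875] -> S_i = 91*5^i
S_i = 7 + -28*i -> [7, -21, -49, -77, -105]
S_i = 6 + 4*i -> [6, 10, 14, 18, 22]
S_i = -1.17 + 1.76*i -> [-1.17, 0.59, 2.35, 4.11, 5.87]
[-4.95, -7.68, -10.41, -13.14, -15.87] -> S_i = -4.95 + -2.73*i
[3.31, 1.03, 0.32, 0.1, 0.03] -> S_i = 3.31*0.31^i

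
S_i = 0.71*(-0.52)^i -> [0.71, -0.37, 0.19, -0.1, 0.05]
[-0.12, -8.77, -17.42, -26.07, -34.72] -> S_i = -0.12 + -8.65*i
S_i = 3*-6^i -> [3, -18, 108, -648, 3888]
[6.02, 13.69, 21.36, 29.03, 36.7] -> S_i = 6.02 + 7.67*i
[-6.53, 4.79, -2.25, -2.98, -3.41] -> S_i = Random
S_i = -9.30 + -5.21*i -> [-9.3, -14.51, -19.72, -24.93, -30.14]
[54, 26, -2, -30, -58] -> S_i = 54 + -28*i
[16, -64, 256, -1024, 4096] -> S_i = 16*-4^i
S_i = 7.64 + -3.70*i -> [7.64, 3.94, 0.24, -3.46, -7.16]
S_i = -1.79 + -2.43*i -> [-1.79, -4.22, -6.65, -9.08, -11.51]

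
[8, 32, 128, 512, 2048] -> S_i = 8*4^i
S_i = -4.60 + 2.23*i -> [-4.6, -2.37, -0.14, 2.09, 4.32]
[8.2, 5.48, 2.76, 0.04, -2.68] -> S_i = 8.20 + -2.72*i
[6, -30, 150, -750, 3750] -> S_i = 6*-5^i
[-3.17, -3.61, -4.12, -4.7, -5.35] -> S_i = -3.17*1.14^i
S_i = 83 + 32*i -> [83, 115, 147, 179, 211]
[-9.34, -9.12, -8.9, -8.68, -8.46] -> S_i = -9.34 + 0.22*i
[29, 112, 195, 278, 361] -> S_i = 29 + 83*i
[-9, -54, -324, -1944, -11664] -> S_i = -9*6^i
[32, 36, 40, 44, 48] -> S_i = 32 + 4*i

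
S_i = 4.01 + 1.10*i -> [4.01, 5.11, 6.21, 7.31, 8.41]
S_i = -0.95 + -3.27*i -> [-0.95, -4.22, -7.49, -10.76, -14.03]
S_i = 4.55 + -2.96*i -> [4.55, 1.59, -1.37, -4.33, -7.29]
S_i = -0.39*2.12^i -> [-0.39, -0.83, -1.75, -3.72, -7.88]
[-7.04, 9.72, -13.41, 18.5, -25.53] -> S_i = -7.04*(-1.38)^i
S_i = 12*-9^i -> [12, -108, 972, -8748, 78732]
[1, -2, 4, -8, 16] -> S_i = 1*-2^i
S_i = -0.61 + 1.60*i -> [-0.61, 0.99, 2.59, 4.19, 5.79]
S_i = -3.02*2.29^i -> [-3.02, -6.92, -15.84, -36.27, -83.05]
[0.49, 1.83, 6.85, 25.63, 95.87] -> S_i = 0.49*3.74^i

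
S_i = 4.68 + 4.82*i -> [4.68, 9.5, 14.32, 19.14, 23.96]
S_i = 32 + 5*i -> [32, 37, 42, 47, 52]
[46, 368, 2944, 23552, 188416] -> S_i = 46*8^i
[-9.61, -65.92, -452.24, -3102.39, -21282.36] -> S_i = -9.61*6.86^i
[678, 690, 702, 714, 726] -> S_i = 678 + 12*i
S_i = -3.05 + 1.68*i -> [-3.05, -1.37, 0.31, 1.99, 3.67]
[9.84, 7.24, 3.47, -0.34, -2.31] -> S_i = Random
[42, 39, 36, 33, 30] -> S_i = 42 + -3*i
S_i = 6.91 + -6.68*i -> [6.91, 0.23, -6.45, -13.13, -19.81]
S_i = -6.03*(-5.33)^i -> [-6.03, 32.14, -171.31, 913.06, -4866.61]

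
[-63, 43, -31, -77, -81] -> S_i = Random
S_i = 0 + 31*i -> [0, 31, 62, 93, 124]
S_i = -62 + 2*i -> [-62, -60, -58, -56, -54]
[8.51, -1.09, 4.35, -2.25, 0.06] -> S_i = Random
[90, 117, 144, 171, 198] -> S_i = 90 + 27*i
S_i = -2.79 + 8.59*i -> [-2.79, 5.8, 14.39, 22.98, 31.57]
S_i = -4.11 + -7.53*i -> [-4.11, -11.64, -19.17, -26.7, -34.23]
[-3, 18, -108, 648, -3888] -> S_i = -3*-6^i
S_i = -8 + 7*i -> [-8, -1, 6, 13, 20]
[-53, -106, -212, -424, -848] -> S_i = -53*2^i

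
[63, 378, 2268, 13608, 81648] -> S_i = 63*6^i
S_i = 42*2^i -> [42, 84, 168, 336, 672]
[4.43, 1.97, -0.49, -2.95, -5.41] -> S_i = 4.43 + -2.46*i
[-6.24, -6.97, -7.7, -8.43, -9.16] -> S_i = -6.24 + -0.73*i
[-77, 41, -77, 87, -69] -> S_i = Random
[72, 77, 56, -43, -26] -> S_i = Random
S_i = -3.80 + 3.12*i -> [-3.8, -0.68, 2.44, 5.56, 8.68]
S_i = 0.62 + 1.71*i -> [0.62, 2.33, 4.04, 5.75, 7.46]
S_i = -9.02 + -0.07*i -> [-9.02, -9.09, -9.16, -9.23, -9.3]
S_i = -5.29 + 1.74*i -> [-5.29, -3.55, -1.81, -0.07, 1.67]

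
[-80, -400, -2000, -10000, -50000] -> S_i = -80*5^i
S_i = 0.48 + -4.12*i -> [0.48, -3.64, -7.76, -11.88, -16.0]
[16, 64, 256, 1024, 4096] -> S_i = 16*4^i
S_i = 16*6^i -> [16, 96, 576, 3456, 20736]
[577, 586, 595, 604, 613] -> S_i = 577 + 9*i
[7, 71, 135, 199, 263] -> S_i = 7 + 64*i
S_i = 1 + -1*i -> [1, 0, -1, -2, -3]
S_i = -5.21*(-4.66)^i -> [-5.21, 24.28, -113.14, 527.22, -2456.87]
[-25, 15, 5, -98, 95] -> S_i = Random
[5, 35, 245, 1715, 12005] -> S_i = 5*7^i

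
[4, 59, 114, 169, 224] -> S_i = 4 + 55*i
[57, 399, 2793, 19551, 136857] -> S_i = 57*7^i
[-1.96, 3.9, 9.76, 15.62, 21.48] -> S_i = -1.96 + 5.86*i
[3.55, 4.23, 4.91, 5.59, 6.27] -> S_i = 3.55 + 0.68*i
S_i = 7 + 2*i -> [7, 9, 11, 13, 15]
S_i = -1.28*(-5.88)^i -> [-1.28, 7.53, -44.26, 260.22, -1530.1]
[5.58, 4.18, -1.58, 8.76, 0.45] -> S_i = Random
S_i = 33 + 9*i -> [33, 42, 51, 60, 69]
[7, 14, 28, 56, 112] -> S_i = 7*2^i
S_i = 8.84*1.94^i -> [8.84, 17.15, 33.27, 64.54, 125.22]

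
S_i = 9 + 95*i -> [9, 104, 199, 294, 389]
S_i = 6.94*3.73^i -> [6.94, 25.89, 96.56, 360.15, 1343.37]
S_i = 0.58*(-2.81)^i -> [0.58, -1.63, 4.58, -12.87, 36.16]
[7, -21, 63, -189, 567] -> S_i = 7*-3^i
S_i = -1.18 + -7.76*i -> [-1.18, -8.94, -16.7, -24.46, -32.22]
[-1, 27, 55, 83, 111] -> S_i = -1 + 28*i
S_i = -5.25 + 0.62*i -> [-5.25, -4.63, -4.01, -3.39, -2.77]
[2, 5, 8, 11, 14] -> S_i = 2 + 3*i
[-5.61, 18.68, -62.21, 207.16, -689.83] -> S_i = -5.61*(-3.33)^i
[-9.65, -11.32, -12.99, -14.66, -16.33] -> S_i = -9.65 + -1.67*i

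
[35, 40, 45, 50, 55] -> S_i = 35 + 5*i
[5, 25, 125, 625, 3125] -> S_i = 5*5^i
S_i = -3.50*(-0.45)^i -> [-3.5, 1.58, -0.71, 0.32, -0.14]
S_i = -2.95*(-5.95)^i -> [-2.95, 17.55, -104.44, 621.4, -3697.34]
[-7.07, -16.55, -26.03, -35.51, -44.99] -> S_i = -7.07 + -9.48*i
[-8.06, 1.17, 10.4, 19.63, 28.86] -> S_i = -8.06 + 9.23*i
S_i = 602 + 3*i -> [602, 605, 608, 611, 614]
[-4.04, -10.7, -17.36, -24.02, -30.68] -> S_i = -4.04 + -6.66*i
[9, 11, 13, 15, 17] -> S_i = 9 + 2*i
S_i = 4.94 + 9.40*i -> [4.94, 14.34, 23.74, 33.14, 42.54]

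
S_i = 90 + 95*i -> [90, 185, 280, 375, 470]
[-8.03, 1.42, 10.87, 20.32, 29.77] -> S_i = -8.03 + 9.45*i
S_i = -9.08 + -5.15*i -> [-9.08, -14.23, -19.38, -24.53, -29.68]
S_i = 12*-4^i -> [12, -48, 192, -768, 3072]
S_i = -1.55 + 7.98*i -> [-1.55, 6.43, 14.41, 22.39, 30.37]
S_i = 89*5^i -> [89, 445, 2225, 11125, 55625]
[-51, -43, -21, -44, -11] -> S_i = Random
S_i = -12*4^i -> [-12, -48, -192, -768, -3072]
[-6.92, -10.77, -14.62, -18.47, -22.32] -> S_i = -6.92 + -3.85*i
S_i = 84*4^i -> [84, 336, 1344, 5376, 21504]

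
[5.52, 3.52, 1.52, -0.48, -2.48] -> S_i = 5.52 + -2.00*i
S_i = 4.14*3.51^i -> [4.14, 14.53, 51.01, 179.03, 628.39]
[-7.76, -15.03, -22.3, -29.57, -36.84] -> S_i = -7.76 + -7.27*i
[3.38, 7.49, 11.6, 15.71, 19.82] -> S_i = 3.38 + 4.11*i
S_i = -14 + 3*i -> [-14, -11, -8, -5, -2]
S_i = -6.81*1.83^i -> [-6.81, -12.46, -22.81, -41.73, -76.38]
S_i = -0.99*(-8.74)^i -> [-0.99, 8.65, -75.62, 660.95, -5776.71]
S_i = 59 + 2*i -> [59, 61, 63, 65, 67]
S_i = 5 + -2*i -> [5, 3, 1, -1, -3]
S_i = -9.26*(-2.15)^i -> [-9.26, 19.91, -42.8, 92.03, -197.86]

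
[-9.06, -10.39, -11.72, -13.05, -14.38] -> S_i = -9.06 + -1.33*i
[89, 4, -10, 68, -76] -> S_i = Random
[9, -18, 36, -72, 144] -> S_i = 9*-2^i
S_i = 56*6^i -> [56, 336, 2016, 12096, 72576]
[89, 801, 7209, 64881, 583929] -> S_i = 89*9^i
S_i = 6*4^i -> [6, 24, 96, 384, 1536]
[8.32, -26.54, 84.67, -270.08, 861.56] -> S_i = 8.32*(-3.19)^i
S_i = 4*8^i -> [4, 32, 256, 2048, 16384]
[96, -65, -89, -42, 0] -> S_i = Random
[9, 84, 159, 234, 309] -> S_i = 9 + 75*i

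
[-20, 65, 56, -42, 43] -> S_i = Random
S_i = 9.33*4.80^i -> [9.33, 44.78, 214.96, 1031.82, 4952.75]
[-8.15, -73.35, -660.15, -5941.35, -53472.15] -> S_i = -8.15*9.00^i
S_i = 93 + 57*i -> [93, 150, 207, 264, 321]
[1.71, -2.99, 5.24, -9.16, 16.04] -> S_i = 1.71*(-1.75)^i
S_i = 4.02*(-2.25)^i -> [4.02, -9.04, 20.35, -45.79, 103.03]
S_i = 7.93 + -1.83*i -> [7.93, 6.1, 4.27, 2.44, 0.61]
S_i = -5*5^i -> [-5, -25, -125, -625, -3125]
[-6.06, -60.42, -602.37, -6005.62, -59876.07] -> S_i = -6.06*9.97^i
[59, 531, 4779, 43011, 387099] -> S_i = 59*9^i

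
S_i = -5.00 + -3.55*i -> [-5.0, -8.55, -12.1, -15.65, -19.2]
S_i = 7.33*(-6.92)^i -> [7.33, -50.72, 351.01, -2428.97, 16808.48]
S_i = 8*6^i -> [8, 48, 288, 1728, 10368]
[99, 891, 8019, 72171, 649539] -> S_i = 99*9^i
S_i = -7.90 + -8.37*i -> [-7.9, -16.27, -24.64, -33.01, -41.38]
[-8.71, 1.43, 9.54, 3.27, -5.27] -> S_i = Random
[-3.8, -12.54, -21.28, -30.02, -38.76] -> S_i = -3.80 + -8.74*i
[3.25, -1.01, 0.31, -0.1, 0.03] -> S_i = 3.25*(-0.31)^i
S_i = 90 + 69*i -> [90, 159, 228, 297, 366]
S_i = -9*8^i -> [-9, -72, -576, -4608, -36864]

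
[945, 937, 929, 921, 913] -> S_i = 945 + -8*i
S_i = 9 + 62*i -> [9, 71, 133, 195, 257]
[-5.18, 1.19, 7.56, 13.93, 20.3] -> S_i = -5.18 + 6.37*i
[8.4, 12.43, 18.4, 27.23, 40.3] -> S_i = 8.40*1.48^i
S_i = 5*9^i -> [5, 45, 405, 3645, 32805]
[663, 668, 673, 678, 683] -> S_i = 663 + 5*i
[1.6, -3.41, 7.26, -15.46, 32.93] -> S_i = 1.60*(-2.13)^i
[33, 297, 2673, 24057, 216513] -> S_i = 33*9^i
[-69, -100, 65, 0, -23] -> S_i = Random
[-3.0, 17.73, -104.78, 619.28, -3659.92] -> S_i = -3.00*(-5.91)^i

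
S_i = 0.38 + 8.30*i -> [0.38, 8.68, 16.98, 25.28, 33.58]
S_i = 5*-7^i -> [5, -35, 245, -1715, 12005]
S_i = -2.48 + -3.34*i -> [-2.48, -5.82, -9.16, -12.5, -15.84]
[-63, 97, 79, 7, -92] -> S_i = Random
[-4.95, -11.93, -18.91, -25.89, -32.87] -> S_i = -4.95 + -6.98*i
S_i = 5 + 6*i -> [5, 11, 17, 23, 29]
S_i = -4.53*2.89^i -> [-4.53, -13.09, -37.84, -109.34, -316.0]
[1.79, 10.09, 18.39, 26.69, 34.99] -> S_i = 1.79 + 8.30*i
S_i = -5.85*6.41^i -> [-5.85, -37.5, -240.37, -1540.74, -9876.16]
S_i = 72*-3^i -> [72, -216, 648, -1944, 5832]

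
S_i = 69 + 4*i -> [69, 73, 77, 81, 85]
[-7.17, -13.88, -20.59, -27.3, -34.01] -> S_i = -7.17 + -6.71*i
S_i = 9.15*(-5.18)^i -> [9.15, -47.4, 245.52, -1271.78, 6587.8]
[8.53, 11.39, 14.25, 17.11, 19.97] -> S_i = 8.53 + 2.86*i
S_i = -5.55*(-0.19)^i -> [-5.55, 1.05, -0.2, 0.04, -0.01]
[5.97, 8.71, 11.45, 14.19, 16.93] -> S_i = 5.97 + 2.74*i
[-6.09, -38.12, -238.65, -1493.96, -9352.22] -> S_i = -6.09*6.26^i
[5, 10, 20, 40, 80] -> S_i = 5*2^i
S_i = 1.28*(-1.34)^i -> [1.28, -1.72, 2.3, -3.08, 4.13]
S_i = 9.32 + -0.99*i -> [9.32, 8.33, 7.34, 6.35, 5.36]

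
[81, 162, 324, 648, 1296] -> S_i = 81*2^i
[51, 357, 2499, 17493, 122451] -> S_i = 51*7^i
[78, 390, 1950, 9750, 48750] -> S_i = 78*5^i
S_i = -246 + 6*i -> [-246, -240, -234, -228, -222]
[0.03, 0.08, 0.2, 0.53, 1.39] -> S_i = 0.03*2.61^i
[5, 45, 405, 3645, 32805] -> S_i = 5*9^i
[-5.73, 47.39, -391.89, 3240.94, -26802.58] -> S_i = -5.73*(-8.27)^i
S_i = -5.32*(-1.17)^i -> [-5.32, 6.22, -7.28, 8.52, -9.97]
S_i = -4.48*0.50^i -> [-4.48, -2.24, -1.12, -0.56, -0.28]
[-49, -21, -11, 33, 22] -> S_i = Random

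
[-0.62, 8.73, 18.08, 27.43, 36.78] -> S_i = -0.62 + 9.35*i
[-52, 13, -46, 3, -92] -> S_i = Random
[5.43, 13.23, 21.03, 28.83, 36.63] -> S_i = 5.43 + 7.80*i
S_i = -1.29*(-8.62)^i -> [-1.29, 11.12, -95.85, 826.25, -7122.28]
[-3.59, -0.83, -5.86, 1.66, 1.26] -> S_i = Random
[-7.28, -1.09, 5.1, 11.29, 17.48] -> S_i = -7.28 + 6.19*i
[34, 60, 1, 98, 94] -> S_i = Random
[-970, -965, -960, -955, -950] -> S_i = -970 + 5*i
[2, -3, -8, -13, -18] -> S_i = 2 + -5*i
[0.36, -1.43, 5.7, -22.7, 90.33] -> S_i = 0.36*(-3.98)^i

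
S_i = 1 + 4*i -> [1, 5, 9, 13, 17]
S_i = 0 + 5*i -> [0, 5, 10, 15, 20]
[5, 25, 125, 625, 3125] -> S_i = 5*5^i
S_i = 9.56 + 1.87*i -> [9.56, 11.43, 13.3, 15.17, 17.04]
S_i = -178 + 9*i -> [-178, -169, -160, -151, -142]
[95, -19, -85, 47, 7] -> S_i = Random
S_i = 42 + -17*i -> [42, 25, 8, -9, -26]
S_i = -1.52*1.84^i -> [-1.52, -2.8, -5.15, -9.47, -17.42]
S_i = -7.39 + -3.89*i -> [-7.39, -11.28, -15.17, -19.06, -22.95]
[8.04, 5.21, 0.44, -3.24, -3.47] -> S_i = Random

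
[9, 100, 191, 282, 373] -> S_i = 9 + 91*i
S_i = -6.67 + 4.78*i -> [-6.67, -1.89, 2.89, 7.67, 12.45]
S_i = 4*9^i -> [4, 36, 324, 2916, 26244]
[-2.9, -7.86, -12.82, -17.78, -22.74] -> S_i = -2.90 + -4.96*i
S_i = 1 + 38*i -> [1, 39, 77, 115, 153]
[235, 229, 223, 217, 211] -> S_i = 235 + -6*i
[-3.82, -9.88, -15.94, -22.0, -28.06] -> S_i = -3.82 + -6.06*i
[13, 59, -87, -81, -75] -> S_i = Random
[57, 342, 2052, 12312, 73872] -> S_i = 57*6^i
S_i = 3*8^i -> [3, 24, 192, 1536, 12288]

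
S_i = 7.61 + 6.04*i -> [7.61, 13.65, 19.69, 25.73, 31.77]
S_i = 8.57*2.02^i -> [8.57, 17.31, 34.97, 70.64, 142.69]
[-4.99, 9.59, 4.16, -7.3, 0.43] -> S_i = Random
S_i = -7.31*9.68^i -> [-7.31, -70.76, -684.96, -6630.46, -64182.82]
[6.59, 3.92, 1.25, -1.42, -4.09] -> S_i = 6.59 + -2.67*i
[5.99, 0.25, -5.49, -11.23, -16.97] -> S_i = 5.99 + -5.74*i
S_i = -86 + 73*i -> [-86, -13, 60, 133, 206]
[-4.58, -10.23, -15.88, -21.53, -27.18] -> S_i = -4.58 + -5.65*i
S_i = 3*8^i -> [3, 24, 192, 1536, 12288]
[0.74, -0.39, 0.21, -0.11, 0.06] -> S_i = 0.74*(-0.53)^i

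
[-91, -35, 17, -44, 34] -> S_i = Random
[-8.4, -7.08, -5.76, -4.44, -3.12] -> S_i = -8.40 + 1.32*i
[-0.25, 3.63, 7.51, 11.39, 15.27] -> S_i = -0.25 + 3.88*i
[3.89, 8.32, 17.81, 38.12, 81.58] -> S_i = 3.89*2.14^i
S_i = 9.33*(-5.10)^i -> [9.33, -47.58, 242.67, -1237.63, 6311.93]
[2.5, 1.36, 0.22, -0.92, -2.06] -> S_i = 2.50 + -1.14*i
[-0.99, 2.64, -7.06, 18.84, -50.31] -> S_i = -0.99*(-2.67)^i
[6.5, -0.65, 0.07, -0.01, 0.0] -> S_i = 6.50*(-0.10)^i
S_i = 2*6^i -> [2, 12, 72, 432, 2592]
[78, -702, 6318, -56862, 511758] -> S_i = 78*-9^i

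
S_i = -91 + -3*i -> [-91, -94, -97, -100, -103]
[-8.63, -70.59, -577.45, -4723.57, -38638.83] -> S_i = -8.63*8.18^i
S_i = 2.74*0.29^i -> [2.74, 0.79, 0.23, 0.07, 0.02]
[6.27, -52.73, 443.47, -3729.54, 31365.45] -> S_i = 6.27*(-8.41)^i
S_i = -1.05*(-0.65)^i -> [-1.05, 0.68, -0.44, 0.29, -0.19]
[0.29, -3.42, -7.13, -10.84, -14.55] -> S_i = 0.29 + -3.71*i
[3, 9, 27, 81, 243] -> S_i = 3*3^i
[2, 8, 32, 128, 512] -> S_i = 2*4^i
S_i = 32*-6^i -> [32, -192, 1152, -6912, 41472]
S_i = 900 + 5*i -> [900, 905, 910, 915, 920]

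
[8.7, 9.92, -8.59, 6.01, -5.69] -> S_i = Random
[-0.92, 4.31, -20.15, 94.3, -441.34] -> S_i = -0.92*(-4.68)^i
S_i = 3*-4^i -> [3, -12, 48, -192, 768]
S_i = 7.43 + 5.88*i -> [7.43, 13.31, 19.19, 25.07, 30.95]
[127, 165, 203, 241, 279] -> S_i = 127 + 38*i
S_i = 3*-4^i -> [3, -12, 48, -192, 768]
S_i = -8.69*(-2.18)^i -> [-8.69, 18.94, -41.3, 90.03, -196.27]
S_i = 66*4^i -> [66, 264, 1056, 4224, 16896]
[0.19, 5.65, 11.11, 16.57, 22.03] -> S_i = 0.19 + 5.46*i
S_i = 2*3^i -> [2, 6, 18, 54, 162]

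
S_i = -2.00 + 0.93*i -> [-2.0, -1.07, -0.14, 0.79, 1.72]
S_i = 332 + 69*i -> [332, 401, 470, 539, 608]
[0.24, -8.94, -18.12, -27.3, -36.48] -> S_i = 0.24 + -9.18*i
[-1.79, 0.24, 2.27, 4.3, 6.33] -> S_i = -1.79 + 2.03*i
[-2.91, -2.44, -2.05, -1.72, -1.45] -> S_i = -2.91*0.84^i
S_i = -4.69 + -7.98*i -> [-4.69, -12.67, -20.65, -28.63, -36.61]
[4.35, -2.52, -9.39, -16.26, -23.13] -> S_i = 4.35 + -6.87*i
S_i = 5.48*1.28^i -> [5.48, 7.01, 8.98, 11.49, 14.71]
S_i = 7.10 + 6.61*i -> [7.1, 13.71, 20.32, 26.93, 33.54]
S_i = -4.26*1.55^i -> [-4.26, -6.6, -10.23, -15.86, -24.59]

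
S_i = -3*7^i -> [-3, -21, -147, -1029, -7203]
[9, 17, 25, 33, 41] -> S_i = 9 + 8*i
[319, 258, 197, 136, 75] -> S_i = 319 + -61*i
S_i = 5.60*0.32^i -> [5.6, 1.79, 0.57, 0.18, 0.06]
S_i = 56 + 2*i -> [56, 58, 60, 62, 64]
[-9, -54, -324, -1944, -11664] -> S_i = -9*6^i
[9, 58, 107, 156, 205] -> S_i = 9 + 49*i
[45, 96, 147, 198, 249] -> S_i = 45 + 51*i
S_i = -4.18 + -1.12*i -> [-4.18, -5.3, -6.42, -7.54, -8.66]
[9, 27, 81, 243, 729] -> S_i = 9*3^i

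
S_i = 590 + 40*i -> [590, 630, 670, 710, 750]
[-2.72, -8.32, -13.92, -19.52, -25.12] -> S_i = -2.72 + -5.60*i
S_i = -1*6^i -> [-1, -6, -36, -216, -1296]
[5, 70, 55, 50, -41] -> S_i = Random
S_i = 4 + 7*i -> [4, 11, 18, 25, 32]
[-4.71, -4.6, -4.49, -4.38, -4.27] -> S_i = -4.71 + 0.11*i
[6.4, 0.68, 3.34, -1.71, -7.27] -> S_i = Random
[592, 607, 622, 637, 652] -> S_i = 592 + 15*i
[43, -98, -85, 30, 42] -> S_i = Random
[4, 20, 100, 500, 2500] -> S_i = 4*5^i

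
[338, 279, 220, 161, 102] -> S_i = 338 + -59*i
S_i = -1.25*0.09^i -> [-1.25, -0.11, -0.01, -0.0, -0.0]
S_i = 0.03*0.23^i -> [0.03, 0.01, 0.0, 0.0, 0.0]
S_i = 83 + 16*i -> [83, 99, 115, 131, 147]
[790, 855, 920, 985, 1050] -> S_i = 790 + 65*i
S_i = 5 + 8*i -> [5, 13, 21, 29, 37]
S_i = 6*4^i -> [6, 24, 96, 384, 1536]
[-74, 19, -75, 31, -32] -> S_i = Random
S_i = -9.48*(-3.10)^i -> [-9.48, 29.39, -91.1, 282.42, -875.5]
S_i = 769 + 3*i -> [769, 772, 775, 778, 781]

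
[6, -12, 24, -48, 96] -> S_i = 6*-2^i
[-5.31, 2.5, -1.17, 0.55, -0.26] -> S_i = -5.31*(-0.47)^i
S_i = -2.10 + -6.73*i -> [-2.1, -8.83, -15.56, -22.29, -29.02]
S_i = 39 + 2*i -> [39, 41, 43, 45, 47]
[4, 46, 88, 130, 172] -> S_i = 4 + 42*i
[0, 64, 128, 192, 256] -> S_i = 0 + 64*i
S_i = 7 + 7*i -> [7, 14, 21, 28, 35]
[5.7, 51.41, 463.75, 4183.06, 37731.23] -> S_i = 5.70*9.02^i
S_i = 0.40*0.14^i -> [0.4, 0.06, 0.01, 0.0, 0.0]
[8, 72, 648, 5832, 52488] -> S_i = 8*9^i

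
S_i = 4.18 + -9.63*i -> [4.18, -5.45, -15.08, -24.71, -34.34]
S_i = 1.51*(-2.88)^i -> [1.51, -4.35, 12.52, -36.07, 103.88]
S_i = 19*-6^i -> [19, -114, 684, -4104, 24624]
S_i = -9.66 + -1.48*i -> [-9.66, -11.14, -12.62, -14.1, -15.58]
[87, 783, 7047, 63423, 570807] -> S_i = 87*9^i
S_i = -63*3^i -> [-63, -189, -567, -1701, -5103]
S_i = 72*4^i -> [72, 288, 1152, 4608, 18432]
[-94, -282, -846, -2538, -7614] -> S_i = -94*3^i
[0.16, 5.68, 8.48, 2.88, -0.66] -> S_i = Random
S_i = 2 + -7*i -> [2, -5, -12, -19, -26]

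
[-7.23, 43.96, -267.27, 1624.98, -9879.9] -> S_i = -7.23*(-6.08)^i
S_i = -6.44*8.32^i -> [-6.44, -53.58, -445.79, -3708.99, -30858.81]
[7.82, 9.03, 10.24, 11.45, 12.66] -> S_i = 7.82 + 1.21*i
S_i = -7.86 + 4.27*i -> [-7.86, -3.59, 0.68, 4.95, 9.22]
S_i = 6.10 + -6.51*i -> [6.1, -0.41, -6.92, -13.43, -19.94]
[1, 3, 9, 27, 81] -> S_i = 1*3^i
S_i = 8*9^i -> [8, 72, 648, 5832, 52488]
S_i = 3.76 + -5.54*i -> [3.76, -1.78, -7.32, -12.86, -18.4]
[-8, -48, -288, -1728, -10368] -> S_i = -8*6^i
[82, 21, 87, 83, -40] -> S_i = Random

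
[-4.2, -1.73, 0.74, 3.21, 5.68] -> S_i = -4.20 + 2.47*i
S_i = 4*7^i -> [4, 28, 196, 1372, 9604]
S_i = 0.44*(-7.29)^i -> [0.44, -3.21, 23.38, -170.47, 1242.69]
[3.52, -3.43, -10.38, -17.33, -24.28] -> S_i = 3.52 + -6.95*i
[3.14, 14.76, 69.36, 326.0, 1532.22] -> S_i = 3.14*4.70^i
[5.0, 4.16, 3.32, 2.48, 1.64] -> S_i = 5.00 + -0.84*i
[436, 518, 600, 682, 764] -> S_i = 436 + 82*i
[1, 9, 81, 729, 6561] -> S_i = 1*9^i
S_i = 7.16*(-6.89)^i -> [7.16, -49.33, 339.9, -2341.91, 16135.78]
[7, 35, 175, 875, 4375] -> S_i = 7*5^i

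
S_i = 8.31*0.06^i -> [8.31, 0.5, 0.03, 0.0, 0.0]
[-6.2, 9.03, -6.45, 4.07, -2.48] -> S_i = Random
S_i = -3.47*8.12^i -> [-3.47, -28.18, -228.79, -1857.79, -15085.29]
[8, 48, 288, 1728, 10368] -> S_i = 8*6^i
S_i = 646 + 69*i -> [646, 715, 784, 853, 922]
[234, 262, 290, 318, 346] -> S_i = 234 + 28*i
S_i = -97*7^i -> [-97, -679, -4753, -33271, -232897]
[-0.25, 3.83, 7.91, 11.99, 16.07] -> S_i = -0.25 + 4.08*i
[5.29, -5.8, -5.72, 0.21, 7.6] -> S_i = Random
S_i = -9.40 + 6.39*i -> [-9.4, -3.01, 3.38, 9.77, 16.16]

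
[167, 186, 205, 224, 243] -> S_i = 167 + 19*i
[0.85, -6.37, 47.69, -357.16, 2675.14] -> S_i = 0.85*(-7.49)^i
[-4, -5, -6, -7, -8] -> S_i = -4 + -1*i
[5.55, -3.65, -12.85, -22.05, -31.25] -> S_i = 5.55 + -9.20*i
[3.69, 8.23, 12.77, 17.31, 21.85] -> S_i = 3.69 + 4.54*i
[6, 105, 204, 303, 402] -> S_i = 6 + 99*i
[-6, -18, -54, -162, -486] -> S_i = -6*3^i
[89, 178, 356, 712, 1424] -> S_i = 89*2^i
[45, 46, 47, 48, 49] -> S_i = 45 + 1*i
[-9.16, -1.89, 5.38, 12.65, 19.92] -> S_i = -9.16 + 7.27*i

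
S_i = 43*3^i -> [43, 129, 387, 1161, 3483]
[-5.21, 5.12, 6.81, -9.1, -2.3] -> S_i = Random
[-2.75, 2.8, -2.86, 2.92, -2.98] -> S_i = -2.75*(-1.02)^i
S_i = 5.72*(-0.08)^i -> [5.72, -0.46, 0.04, -0.0, 0.0]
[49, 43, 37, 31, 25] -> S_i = 49 + -6*i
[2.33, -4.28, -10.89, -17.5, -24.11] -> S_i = 2.33 + -6.61*i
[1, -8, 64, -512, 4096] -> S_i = 1*-8^i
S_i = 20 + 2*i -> [20, 22, 24, 26, 28]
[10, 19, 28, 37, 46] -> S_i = 10 + 9*i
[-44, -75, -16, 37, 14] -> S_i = Random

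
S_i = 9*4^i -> [9, 36, 144, 576, 2304]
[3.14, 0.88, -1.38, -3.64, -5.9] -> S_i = 3.14 + -2.26*i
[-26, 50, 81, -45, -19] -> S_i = Random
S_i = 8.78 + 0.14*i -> [8.78, 8.92, 9.06, 9.2, 9.34]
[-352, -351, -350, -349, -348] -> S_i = -352 + 1*i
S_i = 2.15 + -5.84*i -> [2.15, -3.69, -9.53, -15.37, -21.21]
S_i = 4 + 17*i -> [4, 21, 38, 55, 72]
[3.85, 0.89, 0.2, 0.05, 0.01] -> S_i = 3.85*0.23^i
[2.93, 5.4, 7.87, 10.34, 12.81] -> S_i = 2.93 + 2.47*i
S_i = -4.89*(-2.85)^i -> [-4.89, 13.94, -39.72, 113.2, -322.62]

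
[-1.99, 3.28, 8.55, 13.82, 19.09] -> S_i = -1.99 + 5.27*i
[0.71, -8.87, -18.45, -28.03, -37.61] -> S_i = 0.71 + -9.58*i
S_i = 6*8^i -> [6, 48, 384, 3072, 24576]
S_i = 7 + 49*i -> [7, 56, 105, 154, 203]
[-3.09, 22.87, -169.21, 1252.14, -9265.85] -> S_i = -3.09*(-7.40)^i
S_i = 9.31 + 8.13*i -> [9.31, 17.44, 25.57, 33.7, 41.83]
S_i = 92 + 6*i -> [92, 98, 104, 110, 116]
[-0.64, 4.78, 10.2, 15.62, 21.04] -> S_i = -0.64 + 5.42*i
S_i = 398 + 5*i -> [398, 403, 408, 413, 418]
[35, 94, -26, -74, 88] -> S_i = Random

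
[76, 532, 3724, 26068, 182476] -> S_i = 76*7^i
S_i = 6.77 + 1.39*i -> [6.77, 8.16, 9.55, 10.94, 12.33]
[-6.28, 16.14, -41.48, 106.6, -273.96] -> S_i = -6.28*(-2.57)^i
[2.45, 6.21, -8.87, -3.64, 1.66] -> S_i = Random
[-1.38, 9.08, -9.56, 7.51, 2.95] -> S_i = Random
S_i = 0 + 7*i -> [0, 7, 14, 21, 28]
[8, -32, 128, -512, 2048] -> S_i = 8*-4^i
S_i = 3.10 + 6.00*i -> [3.1, 9.1, 15.1, 21.1, 27.1]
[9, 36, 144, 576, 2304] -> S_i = 9*4^i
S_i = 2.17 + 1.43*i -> [2.17, 3.6, 5.03, 6.46, 7.89]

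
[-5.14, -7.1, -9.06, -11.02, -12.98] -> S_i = -5.14 + -1.96*i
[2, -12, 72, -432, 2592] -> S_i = 2*-6^i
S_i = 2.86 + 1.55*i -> [2.86, 4.41, 5.96, 7.51, 9.06]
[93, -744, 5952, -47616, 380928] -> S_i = 93*-8^i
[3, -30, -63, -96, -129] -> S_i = 3 + -33*i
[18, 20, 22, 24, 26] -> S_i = 18 + 2*i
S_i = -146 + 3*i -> [-146, -143, -140, -137, -134]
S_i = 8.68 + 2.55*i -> [8.68, 11.23, 13.78, 16.33, 18.88]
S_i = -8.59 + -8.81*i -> [-8.59, -17.4, -26.21, -35.02, -43.83]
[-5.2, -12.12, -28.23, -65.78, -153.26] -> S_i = -5.20*2.33^i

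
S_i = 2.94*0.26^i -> [2.94, 0.76, 0.2, 0.05, 0.01]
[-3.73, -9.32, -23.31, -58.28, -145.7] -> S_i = -3.73*2.50^i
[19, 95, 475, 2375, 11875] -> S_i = 19*5^i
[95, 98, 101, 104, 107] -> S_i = 95 + 3*i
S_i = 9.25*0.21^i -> [9.25, 1.94, 0.41, 0.09, 0.02]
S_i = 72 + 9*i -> [72, 81, 90, 99, 108]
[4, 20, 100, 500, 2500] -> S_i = 4*5^i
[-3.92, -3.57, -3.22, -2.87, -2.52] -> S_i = -3.92 + 0.35*i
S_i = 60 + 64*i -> [60, 124, 188, 252, 316]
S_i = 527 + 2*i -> [527, 529, 531, 533, 535]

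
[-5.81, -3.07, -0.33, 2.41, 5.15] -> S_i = -5.81 + 2.74*i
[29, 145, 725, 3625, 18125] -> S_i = 29*5^i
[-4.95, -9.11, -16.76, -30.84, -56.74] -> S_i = -4.95*1.84^i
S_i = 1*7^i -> [1, 7, 49, 343, 2401]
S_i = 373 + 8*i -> [373, 381, 389, 397, 405]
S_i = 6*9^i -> [6, 54, 486, 4374, 39366]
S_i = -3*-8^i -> [-3, 24, -192, 1536, -12288]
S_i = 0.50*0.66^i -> [0.5, 0.33, 0.22, 0.14, 0.09]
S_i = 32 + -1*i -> [32, 31, 30, 29, 28]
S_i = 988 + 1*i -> [988, 989, 990, 991, 992]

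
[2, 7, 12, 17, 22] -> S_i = 2 + 5*i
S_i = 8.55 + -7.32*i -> [8.55, 1.23, -6.09, -13.41, -20.73]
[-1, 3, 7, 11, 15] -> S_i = -1 + 4*i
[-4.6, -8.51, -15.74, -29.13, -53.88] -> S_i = -4.60*1.85^i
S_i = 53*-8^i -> [53, -424, 3392, -27136, 217088]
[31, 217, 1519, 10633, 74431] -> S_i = 31*7^i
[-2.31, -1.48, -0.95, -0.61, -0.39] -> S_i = -2.31*0.64^i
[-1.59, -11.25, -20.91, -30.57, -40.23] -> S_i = -1.59 + -9.66*i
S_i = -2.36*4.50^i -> [-2.36, -10.62, -47.79, -215.05, -967.75]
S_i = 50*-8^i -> [50, -400, 3200, -25600, 204800]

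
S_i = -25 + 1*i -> [-25, -24, -23, -22, -21]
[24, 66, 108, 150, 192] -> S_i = 24 + 42*i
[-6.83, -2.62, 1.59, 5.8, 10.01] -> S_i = -6.83 + 4.21*i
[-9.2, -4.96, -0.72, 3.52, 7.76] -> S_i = -9.20 + 4.24*i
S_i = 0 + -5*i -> [0, -5, -10, -15, -20]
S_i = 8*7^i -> [8, 56, 392, 2744, 19208]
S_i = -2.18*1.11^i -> [-2.18, -2.42, -2.69, -2.98, -3.31]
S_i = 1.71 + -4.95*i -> [1.71, -3.24, -8.19, -13.14, -18.09]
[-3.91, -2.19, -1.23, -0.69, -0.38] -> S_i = -3.91*0.56^i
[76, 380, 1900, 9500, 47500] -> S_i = 76*5^i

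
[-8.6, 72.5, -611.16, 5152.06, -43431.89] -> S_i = -8.60*(-8.43)^i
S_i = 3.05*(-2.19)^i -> [3.05, -6.68, 14.63, -32.04, 70.16]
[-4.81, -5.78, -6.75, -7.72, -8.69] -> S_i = -4.81 + -0.97*i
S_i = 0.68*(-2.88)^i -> [0.68, -1.96, 5.64, -16.24, 46.78]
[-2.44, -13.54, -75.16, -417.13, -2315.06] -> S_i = -2.44*5.55^i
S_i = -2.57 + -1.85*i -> [-2.57, -4.42, -6.27, -8.12, -9.97]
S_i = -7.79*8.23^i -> [-7.79, -64.11, -527.64, -4342.47, -35738.54]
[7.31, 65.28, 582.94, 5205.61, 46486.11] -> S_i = 7.31*8.93^i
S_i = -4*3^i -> [-4, -12, -36, -108, -324]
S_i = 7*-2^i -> [7, -14, 28, -56, 112]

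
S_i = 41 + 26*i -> [41, 67, 93, 119, 145]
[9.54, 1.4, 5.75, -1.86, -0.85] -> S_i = Random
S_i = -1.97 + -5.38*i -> [-1.97, -7.35, -12.73, -18.11, -23.49]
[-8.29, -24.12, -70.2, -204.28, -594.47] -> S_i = -8.29*2.91^i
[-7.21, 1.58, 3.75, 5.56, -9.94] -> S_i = Random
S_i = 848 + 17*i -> [848, 865, 882, 899, 916]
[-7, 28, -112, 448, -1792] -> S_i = -7*-4^i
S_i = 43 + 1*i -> [43, 44, 45, 46, 47]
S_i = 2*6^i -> [2, 12, 72, 432, 2592]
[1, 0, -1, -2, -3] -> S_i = 1 + -1*i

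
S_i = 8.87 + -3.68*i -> [8.87, 5.19, 1.51, -2.17, -5.85]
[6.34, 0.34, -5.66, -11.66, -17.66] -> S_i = 6.34 + -6.00*i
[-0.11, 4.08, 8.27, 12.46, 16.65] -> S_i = -0.11 + 4.19*i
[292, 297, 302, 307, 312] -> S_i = 292 + 5*i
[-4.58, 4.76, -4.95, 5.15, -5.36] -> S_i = -4.58*(-1.04)^i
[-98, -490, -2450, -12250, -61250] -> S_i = -98*5^i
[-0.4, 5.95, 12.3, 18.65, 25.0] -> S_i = -0.40 + 6.35*i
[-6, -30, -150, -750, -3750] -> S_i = -6*5^i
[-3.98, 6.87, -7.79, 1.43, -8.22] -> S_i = Random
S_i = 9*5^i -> [9, 45, 225, 1125, 5625]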